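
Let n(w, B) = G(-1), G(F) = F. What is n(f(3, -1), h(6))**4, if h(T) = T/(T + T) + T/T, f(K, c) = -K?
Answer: 1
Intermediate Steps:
h(T) = 3/2 (h(T) = T/((2*T)) + 1 = T*(1/(2*T)) + 1 = 1/2 + 1 = 3/2)
n(w, B) = -1
n(f(3, -1), h(6))**4 = (-1)**4 = 1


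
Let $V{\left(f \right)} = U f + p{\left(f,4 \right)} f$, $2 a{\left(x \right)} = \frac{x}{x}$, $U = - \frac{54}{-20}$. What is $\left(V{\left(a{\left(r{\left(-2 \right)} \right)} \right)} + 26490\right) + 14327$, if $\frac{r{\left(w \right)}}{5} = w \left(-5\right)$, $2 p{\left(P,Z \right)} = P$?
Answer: $\frac{1632739}{40} \approx 40819.0$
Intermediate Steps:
$p{\left(P,Z \right)} = \frac{P}{2}$
$U = \frac{27}{10}$ ($U = \left(-54\right) \left(- \frac{1}{20}\right) = \frac{27}{10} \approx 2.7$)
$r{\left(w \right)} = - 25 w$ ($r{\left(w \right)} = 5 w \left(-5\right) = 5 \left(- 5 w\right) = - 25 w$)
$a{\left(x \right)} = \frac{1}{2}$ ($a{\left(x \right)} = \frac{x \frac{1}{x}}{2} = \frac{1}{2} \cdot 1 = \frac{1}{2}$)
$V{\left(f \right)} = \frac{f^{2}}{2} + \frac{27 f}{10}$ ($V{\left(f \right)} = \frac{27 f}{10} + \frac{f}{2} f = \frac{27 f}{10} + \frac{f^{2}}{2} = \frac{f^{2}}{2} + \frac{27 f}{10}$)
$\left(V{\left(a{\left(r{\left(-2 \right)} \right)} \right)} + 26490\right) + 14327 = \left(\frac{1}{10} \cdot \frac{1}{2} \left(27 + 5 \cdot \frac{1}{2}\right) + 26490\right) + 14327 = \left(\frac{1}{10} \cdot \frac{1}{2} \left(27 + \frac{5}{2}\right) + 26490\right) + 14327 = \left(\frac{1}{10} \cdot \frac{1}{2} \cdot \frac{59}{2} + 26490\right) + 14327 = \left(\frac{59}{40} + 26490\right) + 14327 = \frac{1059659}{40} + 14327 = \frac{1632739}{40}$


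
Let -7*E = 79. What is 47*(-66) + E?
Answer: -21793/7 ≈ -3113.3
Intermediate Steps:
E = -79/7 (E = -1/7*79 = -79/7 ≈ -11.286)
47*(-66) + E = 47*(-66) - 79/7 = -3102 - 79/7 = -21793/7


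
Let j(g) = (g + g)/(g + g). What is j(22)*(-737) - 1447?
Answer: -2184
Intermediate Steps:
j(g) = 1 (j(g) = (2*g)/((2*g)) = (2*g)*(1/(2*g)) = 1)
j(22)*(-737) - 1447 = 1*(-737) - 1447 = -737 - 1447 = -2184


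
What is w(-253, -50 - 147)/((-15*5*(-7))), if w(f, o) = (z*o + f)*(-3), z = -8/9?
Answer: 701/1575 ≈ 0.44508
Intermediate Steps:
z = -8/9 (z = -8*1/9 = -8/9 ≈ -0.88889)
w(f, o) = -3*f + 8*o/3 (w(f, o) = (-8*o/9 + f)*(-3) = (f - 8*o/9)*(-3) = -3*f + 8*o/3)
w(-253, -50 - 147)/((-15*5*(-7))) = (-3*(-253) + 8*(-50 - 147)/3)/((-15*5*(-7))) = (759 + (8/3)*(-197))/((-75*(-7))) = (759 - 1576/3)/525 = (701/3)*(1/525) = 701/1575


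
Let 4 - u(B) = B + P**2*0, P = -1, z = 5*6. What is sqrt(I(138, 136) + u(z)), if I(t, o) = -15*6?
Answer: 2*I*sqrt(29) ≈ 10.77*I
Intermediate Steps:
z = 30
I(t, o) = -90
u(B) = 4 - B (u(B) = 4 - (B + (-1)**2*0) = 4 - (B + 1*0) = 4 - (B + 0) = 4 - B)
sqrt(I(138, 136) + u(z)) = sqrt(-90 + (4 - 1*30)) = sqrt(-90 + (4 - 30)) = sqrt(-90 - 26) = sqrt(-116) = 2*I*sqrt(29)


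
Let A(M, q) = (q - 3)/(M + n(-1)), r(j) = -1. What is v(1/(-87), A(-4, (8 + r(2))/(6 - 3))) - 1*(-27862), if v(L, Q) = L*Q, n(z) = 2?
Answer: 7271981/261 ≈ 27862.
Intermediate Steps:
A(M, q) = (-3 + q)/(2 + M) (A(M, q) = (q - 3)/(M + 2) = (-3 + q)/(2 + M))
v(1/(-87), A(-4, (8 + r(2))/(6 - 3))) - 1*(-27862) = ((-3 + (8 - 1)/(6 - 3))/(2 - 4))/(-87) - 1*(-27862) = -(-3 + 7/3)/(87*(-2)) + 27862 = -(-1)*(-3 + 7*(⅓))/174 + 27862 = -(-1)*(-3 + 7/3)/174 + 27862 = -(-1)*(-2)/(174*3) + 27862 = -1/87*⅓ + 27862 = -1/261 + 27862 = 7271981/261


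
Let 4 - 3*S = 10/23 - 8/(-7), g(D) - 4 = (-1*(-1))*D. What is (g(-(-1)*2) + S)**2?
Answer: 1201216/25921 ≈ 46.341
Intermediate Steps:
g(D) = 4 + D (g(D) = 4 + (-1*(-1))*D = 4 + 1*D = 4 + D)
S = 130/161 (S = 4/3 - (10/23 - 8/(-7))/3 = 4/3 - (10*(1/23) - 8*(-1/7))/3 = 4/3 - (10/23 + 8/7)/3 = 4/3 - 1/3*254/161 = 4/3 - 254/483 = 130/161 ≈ 0.80745)
(g(-(-1)*2) + S)**2 = ((4 - (-1)*2) + 130/161)**2 = ((4 - 1*(-2)) + 130/161)**2 = ((4 + 2) + 130/161)**2 = (6 + 130/161)**2 = (1096/161)**2 = 1201216/25921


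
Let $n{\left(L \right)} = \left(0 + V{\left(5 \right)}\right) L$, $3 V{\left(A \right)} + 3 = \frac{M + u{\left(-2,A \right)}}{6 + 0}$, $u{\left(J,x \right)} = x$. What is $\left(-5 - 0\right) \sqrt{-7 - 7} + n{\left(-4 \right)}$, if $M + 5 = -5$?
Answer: $\frac{46}{9} - 5 i \sqrt{14} \approx 5.1111 - 18.708 i$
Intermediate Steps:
$M = -10$ ($M = -5 - 5 = -10$)
$V{\left(A \right)} = - \frac{14}{9} + \frac{A}{18}$ ($V{\left(A \right)} = -1 + \frac{\left(-10 + A\right) \frac{1}{6 + 0}}{3} = -1 + \frac{\left(-10 + A\right) \frac{1}{6}}{3} = -1 + \frac{- \frac{5}{3} + \frac{A}{6}}{3} = -1 + \left(- \frac{5}{9} + \frac{A}{18}\right) = - \frac{14}{9} + \frac{A}{18}$)
$n{\left(L \right)} = - \frac{23 L}{18}$ ($n{\left(L \right)} = \left(0 + \left(- \frac{14}{9} + \frac{1}{18} \cdot 5\right)\right) L = \left(0 + \left(- \frac{14}{9} + \frac{5}{18}\right)\right) L = \left(0 - \frac{23}{18}\right) L = - \frac{23 L}{18}$)
$\left(-5 - 0\right) \sqrt{-7 - 7} + n{\left(-4 \right)} = \left(-5 - 0\right) \sqrt{-7 - 7} - - \frac{46}{9} = \left(-5 + 0\right) \sqrt{-14} + \frac{46}{9} = - 5 i \sqrt{14} + \frac{46}{9} = \frac{46}{9} - 5 i \sqrt{14}$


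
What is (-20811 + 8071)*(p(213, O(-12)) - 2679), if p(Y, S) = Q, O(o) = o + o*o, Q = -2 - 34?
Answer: 34589100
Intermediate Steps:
Q = -36
O(o) = o + o²
p(Y, S) = -36
(-20811 + 8071)*(p(213, O(-12)) - 2679) = (-20811 + 8071)*(-36 - 2679) = -12740*(-2715) = 34589100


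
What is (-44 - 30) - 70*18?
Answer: -1334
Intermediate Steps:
(-44 - 30) - 70*18 = -74 - 1260 = -1334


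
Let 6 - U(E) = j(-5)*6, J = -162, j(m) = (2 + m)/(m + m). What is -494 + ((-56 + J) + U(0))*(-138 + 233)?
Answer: -20805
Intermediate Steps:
j(m) = (2 + m)/(2*m) (j(m) = (2 + m)/((2*m)) = (2 + m)*(1/(2*m)) = (2 + m)/(2*m))
U(E) = 21/5 (U(E) = 6 - (1/2)*(2 - 5)/(-5)*6 = 6 - (1/2)*(-1/5)*(-3)*6 = 6 - 3*6/10 = 6 - 1*9/5 = 6 - 9/5 = 21/5)
-494 + ((-56 + J) + U(0))*(-138 + 233) = -494 + ((-56 - 162) + 21/5)*(-138 + 233) = -494 + (-218 + 21/5)*95 = -494 - 1069/5*95 = -494 - 20311 = -20805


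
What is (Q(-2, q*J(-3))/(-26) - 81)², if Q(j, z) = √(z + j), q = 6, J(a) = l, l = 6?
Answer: (2106 + √34)²/676 ≈ 6597.4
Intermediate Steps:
J(a) = 6
Q(j, z) = √(j + z)
(Q(-2, q*J(-3))/(-26) - 81)² = (√(-2 + 6*6)/(-26) - 81)² = (√(-2 + 36)*(-1/26) - 81)² = (√34*(-1/26) - 81)² = (-√34/26 - 81)² = (-81 - √34/26)²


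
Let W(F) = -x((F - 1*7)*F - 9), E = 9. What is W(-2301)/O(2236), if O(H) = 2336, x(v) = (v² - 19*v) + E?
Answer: -28203422965329/2336 ≈ -1.2073e+10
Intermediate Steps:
x(v) = 9 + v² - 19*v (x(v) = (v² - 19*v) + 9 = 9 + v² - 19*v)
W(F) = -180 - (-9 + F*(-7 + F))² + 19*F*(-7 + F) (W(F) = -(9 + ((F - 1*7)*F - 9)² - 19*((F - 1*7)*F - 9)) = -(9 + ((F - 7)*F - 9)² - 19*((F - 7)*F - 9)) = -(9 + ((-7 + F)*F - 9)² - 19*((-7 + F)*F - 9)) = -(9 + (F*(-7 + F) - 9)² - 19*(F*(-7 + F) - 9)) = -(9 + (-9 + F*(-7 + F))² - 19*(-9 + F*(-7 + F))) = -(9 + (-9 + F*(-7 + F))² + (171 - 19*F*(-7 + F))) = -(180 + (-9 + F*(-7 + F))² - 19*F*(-7 + F)) = -180 - (-9 + F*(-7 + F))² + 19*F*(-7 + F))
W(-2301)/O(2236) = (-261 - 1*(-2301)⁴ - 259*(-2301) - 12*(-2301)² + 14*(-2301)³)/2336 = (-261 - 1*28032799749201 + 595959 - 12*5294601 + 14*(-12182876901))*(1/2336) = (-261 - 28032799749201 + 595959 - 63535212 - 170560276614)*(1/2336) = -28203422965329*1/2336 = -28203422965329/2336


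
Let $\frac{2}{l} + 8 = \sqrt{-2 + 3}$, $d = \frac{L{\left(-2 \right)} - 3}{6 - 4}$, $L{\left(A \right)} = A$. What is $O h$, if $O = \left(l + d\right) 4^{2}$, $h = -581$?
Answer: $25896$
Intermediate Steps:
$d = - \frac{5}{2}$ ($d = \frac{-2 - 3}{6 - 4} = - \frac{5}{2} \approx -2.5$)
$l = - \frac{2}{7}$ ($l = \frac{2}{-8 + \sqrt{-2 + 3}} = \frac{2}{-8 + \sqrt{1}} = \frac{2}{-8 + 1} = \frac{2}{-7} = 2 \left(- \frac{1}{7}\right) = - \frac{2}{7} \approx -0.28571$)
$O = - \frac{312}{7}$ ($O = \left(- \frac{2}{7} - \frac{5}{2}\right) 4^{2} = \left(- \frac{39}{14}\right) 16 = - \frac{312}{7} \approx -44.571$)
$O h = \left(- \frac{312}{7}\right) \left(-581\right) = 25896$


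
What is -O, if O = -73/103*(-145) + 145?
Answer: -25520/103 ≈ -247.77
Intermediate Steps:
O = 25520/103 (O = -73*1/103*(-145) + 145 = -73/103*(-145) + 145 = 10585/103 + 145 = 25520/103 ≈ 247.77)
-O = -1*25520/103 = -25520/103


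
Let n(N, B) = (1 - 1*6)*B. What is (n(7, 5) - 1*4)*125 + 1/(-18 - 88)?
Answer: -384251/106 ≈ -3625.0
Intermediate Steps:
n(N, B) = -5*B (n(N, B) = (1 - 6)*B = -5*B)
(n(7, 5) - 1*4)*125 + 1/(-18 - 88) = (-5*5 - 1*4)*125 + 1/(-18 - 88) = (-25 - 4)*125 + 1/(-106) = -29*125 - 1/106 = -3625 - 1/106 = -384251/106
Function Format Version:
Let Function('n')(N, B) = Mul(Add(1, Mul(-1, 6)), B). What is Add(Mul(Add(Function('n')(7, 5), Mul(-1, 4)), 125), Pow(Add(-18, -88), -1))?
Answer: Rational(-384251, 106) ≈ -3625.0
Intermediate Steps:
Function('n')(N, B) = Mul(-5, B) (Function('n')(N, B) = Mul(Add(1, -6), B) = Mul(-5, B))
Add(Mul(Add(Function('n')(7, 5), Mul(-1, 4)), 125), Pow(Add(-18, -88), -1)) = Add(Mul(Add(Mul(-5, 5), Mul(-1, 4)), 125), Pow(Add(-18, -88), -1)) = Add(Mul(Add(-25, -4), 125), Pow(-106, -1)) = Add(Mul(-29, 125), Rational(-1, 106)) = Add(-3625, Rational(-1, 106)) = Rational(-384251, 106)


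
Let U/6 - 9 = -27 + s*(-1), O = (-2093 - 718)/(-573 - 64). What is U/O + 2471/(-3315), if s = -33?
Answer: 61034323/3106155 ≈ 19.649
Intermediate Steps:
O = 2811/637 (O = -2811/(-637) = -2811*(-1/637) = 2811/637 ≈ 4.4129)
U = 90 (U = 54 + 6*(-27 - 33*(-1)) = 54 + 6*(-27 + 33) = 54 + 6*6 = 54 + 36 = 90)
U/O + 2471/(-3315) = 90/(2811/637) + 2471/(-3315) = 90*(637/2811) + 2471*(-1/3315) = 19110/937 - 2471/3315 = 61034323/3106155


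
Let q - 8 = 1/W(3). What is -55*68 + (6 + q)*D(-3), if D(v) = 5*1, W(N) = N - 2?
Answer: -3665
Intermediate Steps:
W(N) = -2 + N
D(v) = 5
q = 9 (q = 8 + 1/(-2 + 3) = 8 + 1/1 = 8 + 1 = 9)
-55*68 + (6 + q)*D(-3) = -55*68 + (6 + 9)*5 = -3740 + 15*5 = -3740 + 75 = -3665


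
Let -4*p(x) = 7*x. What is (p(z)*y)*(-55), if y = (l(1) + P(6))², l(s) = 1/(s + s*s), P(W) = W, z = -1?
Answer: -65065/16 ≈ -4066.6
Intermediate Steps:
p(x) = -7*x/4
l(s) = 1/(s + s²)
y = 169/4 (y = (1/(1*(1 + 1)) + 6)² = (1/2 + 6)² = (1*(½) + 6)² = (½ + 6)² = (13/2)² = 169/4 ≈ 42.250)
(p(z)*y)*(-55) = (-7/4*(-1)*(169/4))*(-55) = ((7/4)*(169/4))*(-55) = (1183/16)*(-55) = -65065/16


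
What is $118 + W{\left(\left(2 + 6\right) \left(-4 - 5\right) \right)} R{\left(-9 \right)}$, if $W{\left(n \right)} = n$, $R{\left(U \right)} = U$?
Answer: $766$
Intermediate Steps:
$118 + W{\left(\left(2 + 6\right) \left(-4 - 5\right) \right)} R{\left(-9 \right)} = 118 + \left(2 + 6\right) \left(-4 - 5\right) \left(-9\right) = 118 + 8 \left(-9\right) \left(-9\right) = 118 - -648 = 118 + 648 = 766$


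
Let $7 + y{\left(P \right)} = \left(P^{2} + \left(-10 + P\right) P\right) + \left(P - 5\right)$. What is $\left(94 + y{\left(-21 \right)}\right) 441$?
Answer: $508473$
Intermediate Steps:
$y{\left(P \right)} = -12 + P + P^{2} + P \left(-10 + P\right)$ ($y{\left(P \right)} = -7 + \left(\left(P^{2} + \left(-10 + P\right) P\right) + \left(P - 5\right)\right) = -7 + \left(\left(P^{2} + P \left(-10 + P\right)\right) + \left(-5 + P\right)\right) = -7 + \left(-5 + P + P^{2} + P \left(-10 + P\right)\right) = -12 + P + P^{2} + P \left(-10 + P\right)$)
$\left(94 + y{\left(-21 \right)}\right) 441 = \left(94 - \left(-177 - 882\right)\right) 441 = \left(94 + \left(-12 + 189 + 2 \cdot 441\right)\right) 441 = \left(94 + \left(-12 + 189 + 882\right)\right) 441 = \left(94 + 1059\right) 441 = 1153 \cdot 441 = 508473$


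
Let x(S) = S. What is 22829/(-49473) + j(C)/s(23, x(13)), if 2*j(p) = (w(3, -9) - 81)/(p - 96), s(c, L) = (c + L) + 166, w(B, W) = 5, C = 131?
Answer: -81640502/174887055 ≈ -0.46682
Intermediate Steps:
s(c, L) = 166 + L + c (s(c, L) = (L + c) + 166 = 166 + L + c)
j(p) = -38/(-96 + p) (j(p) = ((5 - 81)/(p - 96))/2 = (-76/(-96 + p))/2 = -38/(-96 + p))
22829/(-49473) + j(C)/s(23, x(13)) = 22829/(-49473) + (-38/(-96 + 131))/(166 + 13 + 23) = 22829*(-1/49473) - 38/35/202 = -22829/49473 - 38*1/35*(1/202) = -22829/49473 - 38/35*1/202 = -22829/49473 - 19/3535 = -81640502/174887055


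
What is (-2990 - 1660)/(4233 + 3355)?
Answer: -2325/3794 ≈ -0.61281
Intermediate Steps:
(-2990 - 1660)/(4233 + 3355) = -4650/7588 = -4650*1/7588 = -2325/3794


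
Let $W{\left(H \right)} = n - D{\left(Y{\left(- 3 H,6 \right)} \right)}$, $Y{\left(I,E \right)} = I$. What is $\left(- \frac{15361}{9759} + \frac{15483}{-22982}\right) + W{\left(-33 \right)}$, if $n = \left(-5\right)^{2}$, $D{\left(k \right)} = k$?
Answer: $- \frac{17100944111}{224281338} \approx -76.248$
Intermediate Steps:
$n = 25$
$W{\left(H \right)} = 25 + 3 H$ ($W{\left(H \right)} = 25 - - 3 H = 25 + 3 H$)
$\left(- \frac{15361}{9759} + \frac{15483}{-22982}\right) + W{\left(-33 \right)} = \left(- \frac{15361}{9759} + \frac{15483}{-22982}\right) + \left(25 + 3 \left(-33\right)\right) = \left(\left(-15361\right) \frac{1}{9759} + 15483 \left(- \frac{1}{22982}\right)\right) + \left(25 - 99\right) = \left(- \frac{15361}{9759} - \frac{15483}{22982}\right) - 74 = - \frac{504125099}{224281338} - 74 = - \frac{17100944111}{224281338}$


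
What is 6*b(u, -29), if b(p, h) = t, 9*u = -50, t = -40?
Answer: -240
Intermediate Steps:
u = -50/9 (u = (⅑)*(-50) = -50/9 ≈ -5.5556)
b(p, h) = -40
6*b(u, -29) = 6*(-40) = -240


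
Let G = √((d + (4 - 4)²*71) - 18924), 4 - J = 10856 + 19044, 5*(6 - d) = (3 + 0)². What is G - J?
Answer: 29896 + 3*I*√52555/5 ≈ 29896.0 + 137.55*I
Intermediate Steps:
d = 21/5 (d = 6 - (3 + 0)²/5 = 6 - ⅕*3² = 6 - ⅕*9 = 6 - 9/5 = 21/5 ≈ 4.2000)
J = -29896 (J = 4 - (10856 + 19044) = 4 - 1*29900 = 4 - 29900 = -29896)
G = 3*I*√52555/5 (G = √((21/5 + (4 - 4)²*71) - 18924) = √((21/5 + 0²*71) - 18924) = √((21/5 + 0*71) - 18924) = √((21/5 + 0) - 18924) = √(21/5 - 18924) = √(-94599/5) = 3*I*√52555/5 ≈ 137.55*I)
G - J = 3*I*√52555/5 - 1*(-29896) = 3*I*√52555/5 + 29896 = 29896 + 3*I*√52555/5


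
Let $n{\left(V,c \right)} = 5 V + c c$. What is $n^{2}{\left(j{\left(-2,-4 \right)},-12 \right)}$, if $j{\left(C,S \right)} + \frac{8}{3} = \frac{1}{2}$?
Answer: $\frac{638401}{36} \approx 17733.0$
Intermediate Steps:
$j{\left(C,S \right)} = - \frac{13}{6}$ ($j{\left(C,S \right)} = - \frac{8}{3} + \frac{1}{2} = - \frac{13}{6}$)
$n{\left(V,c \right)} = c^{2} + 5 V$ ($n{\left(V,c \right)} = 5 V + c^{2} = c^{2} + 5 V$)
$n^{2}{\left(j{\left(-2,-4 \right)},-12 \right)} = \left(\left(-12\right)^{2} + 5 \left(- \frac{13}{6}\right)\right)^{2} = \left(144 - \frac{65}{6}\right)^{2} = \left(\frac{799}{6}\right)^{2} = \frac{638401}{36}$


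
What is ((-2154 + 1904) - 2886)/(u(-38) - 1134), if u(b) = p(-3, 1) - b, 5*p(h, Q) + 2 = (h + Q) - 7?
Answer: 15680/5491 ≈ 2.8556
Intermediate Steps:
p(h, Q) = -9/5 + Q/5 + h/5 (p(h, Q) = -2/5 + ((h + Q) - 7)/5 = -2/5 + ((Q + h) - 7)/5 = -2/5 + (-7 + Q + h)/5 = -2/5 + (-7/5 + Q/5 + h/5) = -9/5 + Q/5 + h/5)
u(b) = -11/5 - b (u(b) = (-9/5 + (1/5)*1 + (1/5)*(-3)) - b = (-9/5 + 1/5 - 3/5) - b = -11/5 - b)
((-2154 + 1904) - 2886)/(u(-38) - 1134) = ((-2154 + 1904) - 2886)/((-11/5 - 1*(-38)) - 1134) = (-250 - 2886)/((-11/5 + 38) - 1134) = -3136/(179/5 - 1134) = -3136/(-5491/5) = -3136*(-5/5491) = 15680/5491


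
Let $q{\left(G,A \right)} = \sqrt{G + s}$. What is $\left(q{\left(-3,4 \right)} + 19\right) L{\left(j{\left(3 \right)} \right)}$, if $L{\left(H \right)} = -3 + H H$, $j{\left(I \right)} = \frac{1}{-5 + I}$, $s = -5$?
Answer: $- \frac{209}{4} - \frac{11 i \sqrt{2}}{2} \approx -52.25 - 7.7782 i$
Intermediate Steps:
$q{\left(G,A \right)} = \sqrt{-5 + G}$ ($q{\left(G,A \right)} = \sqrt{G - 5} = \sqrt{-5 + G}$)
$L{\left(H \right)} = -3 + H^{2}$
$\left(q{\left(-3,4 \right)} + 19\right) L{\left(j{\left(3 \right)} \right)} = \left(\sqrt{-5 - 3} + 19\right) \left(-3 + \left(\frac{1}{-5 + 3}\right)^{2}\right) = \left(\sqrt{-8} + 19\right) \left(-3 + \left(\frac{1}{-2}\right)^{2}\right) = \left(2 i \sqrt{2} + 19\right) \left(-3 + \left(- \frac{1}{2}\right)^{2}\right) = \left(19 + 2 i \sqrt{2}\right) \left(-3 + \frac{1}{4}\right) = \left(19 + 2 i \sqrt{2}\right) \left(- \frac{11}{4}\right) = - \frac{209}{4} - \frac{11 i \sqrt{2}}{2}$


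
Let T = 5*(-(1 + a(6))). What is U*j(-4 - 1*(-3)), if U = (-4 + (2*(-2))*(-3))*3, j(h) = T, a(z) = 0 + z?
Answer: -840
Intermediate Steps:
a(z) = z
T = -35 (T = 5*(-(1 + 6)) = 5*(-1*7) = 5*(-7) = -35)
j(h) = -35
U = 24 (U = (-4 - 4*(-3))*3 = (-4 + 12)*3 = 8*3 = 24)
U*j(-4 - 1*(-3)) = 24*(-35) = -840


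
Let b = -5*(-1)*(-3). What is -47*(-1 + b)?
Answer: 752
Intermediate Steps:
b = -15 (b = 5*(-3) = -15)
-47*(-1 + b) = -47*(-1 - 15) = -47*(-16) = 752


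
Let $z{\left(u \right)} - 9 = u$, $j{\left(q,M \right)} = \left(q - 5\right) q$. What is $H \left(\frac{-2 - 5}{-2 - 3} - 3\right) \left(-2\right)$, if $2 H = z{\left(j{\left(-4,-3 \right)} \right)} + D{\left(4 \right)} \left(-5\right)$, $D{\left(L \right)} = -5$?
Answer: $112$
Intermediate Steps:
$j{\left(q,M \right)} = q \left(-5 + q\right)$ ($j{\left(q,M \right)} = \left(-5 + q\right) q = q \left(-5 + q\right)$)
$z{\left(u \right)} = 9 + u$
$H = 35$ ($H = \frac{\left(9 - 4 \left(-5 - 4\right)\right) - -25}{2} = \frac{\left(9 - -36\right) + 25}{2} = \frac{\left(9 + 36\right) + 25}{2} = \frac{45 + 25}{2} = \frac{1}{2} \cdot 70 = 35$)
$H \left(\frac{-2 - 5}{-2 - 3} - 3\right) \left(-2\right) = 35 \left(\frac{-2 - 5}{-2 - 3} - 3\right) \left(-2\right) = 35 \left(- \frac{7}{-5} - 3\right) \left(-2\right) = 35 \left(\left(-7\right) \left(- \frac{1}{5}\right) - 3\right) \left(-2\right) = 35 \left(\frac{7}{5} - 3\right) \left(-2\right) = 35 \left(\left(- \frac{8}{5}\right) \left(-2\right)\right) = 35 \cdot \frac{16}{5} = 112$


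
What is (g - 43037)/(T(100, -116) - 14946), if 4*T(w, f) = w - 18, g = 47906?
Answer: -9738/29851 ≈ -0.32622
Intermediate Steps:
T(w, f) = -9/2 + w/4 (T(w, f) = (w - 18)/4 = (-18 + w)/4 = -9/2 + w/4)
(g - 43037)/(T(100, -116) - 14946) = (47906 - 43037)/((-9/2 + (¼)*100) - 14946) = 4869/((-9/2 + 25) - 14946) = 4869/(41/2 - 14946) = 4869/(-29851/2) = 4869*(-2/29851) = -9738/29851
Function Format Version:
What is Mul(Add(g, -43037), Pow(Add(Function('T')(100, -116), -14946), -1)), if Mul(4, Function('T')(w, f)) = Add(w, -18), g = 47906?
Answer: Rational(-9738, 29851) ≈ -0.32622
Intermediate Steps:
Function('T')(w, f) = Add(Rational(-9, 2), Mul(Rational(1, 4), w)) (Function('T')(w, f) = Mul(Rational(1, 4), Add(w, -18)) = Mul(Rational(1, 4), Add(-18, w)) = Add(Rational(-9, 2), Mul(Rational(1, 4), w)))
Mul(Add(g, -43037), Pow(Add(Function('T')(100, -116), -14946), -1)) = Mul(Add(47906, -43037), Pow(Add(Add(Rational(-9, 2), Mul(Rational(1, 4), 100)), -14946), -1)) = Mul(4869, Pow(Add(Add(Rational(-9, 2), 25), -14946), -1)) = Mul(4869, Pow(Add(Rational(41, 2), -14946), -1)) = Mul(4869, Pow(Rational(-29851, 2), -1)) = Mul(4869, Rational(-2, 29851)) = Rational(-9738, 29851)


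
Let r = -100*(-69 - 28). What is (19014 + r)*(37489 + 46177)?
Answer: 2402385524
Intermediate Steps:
r = 9700 (r = -100*(-97) = 9700)
(19014 + r)*(37489 + 46177) = (19014 + 9700)*(37489 + 46177) = 28714*83666 = 2402385524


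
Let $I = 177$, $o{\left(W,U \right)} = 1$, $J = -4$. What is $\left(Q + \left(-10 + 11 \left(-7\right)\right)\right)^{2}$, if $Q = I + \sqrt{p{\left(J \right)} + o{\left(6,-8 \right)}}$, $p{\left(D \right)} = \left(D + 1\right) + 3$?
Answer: $8281$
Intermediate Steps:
$p{\left(D \right)} = 4 + D$ ($p{\left(D \right)} = \left(1 + D\right) + 3 = 4 + D$)
$Q = 178$ ($Q = 177 + \sqrt{\left(4 - 4\right) + 1} = 177 + \sqrt{0 + 1} = 177 + \sqrt{1} = 177 + 1 = 178$)
$\left(Q + \left(-10 + 11 \left(-7\right)\right)\right)^{2} = \left(178 + \left(-10 + 11 \left(-7\right)\right)\right)^{2} = \left(178 - 87\right)^{2} = 91^{2} = 8281$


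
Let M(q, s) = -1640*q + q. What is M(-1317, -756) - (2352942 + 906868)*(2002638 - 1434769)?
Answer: -1851142886327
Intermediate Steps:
M(q, s) = -1639*q
M(-1317, -756) - (2352942 + 906868)*(2002638 - 1434769) = -1639*(-1317) - (2352942 + 906868)*(2002638 - 1434769) = 2158563 - 3259810*567869 = 2158563 - 1*1851145044890 = 2158563 - 1851145044890 = -1851142886327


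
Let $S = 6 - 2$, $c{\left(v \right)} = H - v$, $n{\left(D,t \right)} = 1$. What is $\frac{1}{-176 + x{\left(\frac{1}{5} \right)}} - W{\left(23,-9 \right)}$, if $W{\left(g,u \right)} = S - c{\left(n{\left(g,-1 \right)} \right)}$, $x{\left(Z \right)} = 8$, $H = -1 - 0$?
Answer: $- \frac{1009}{168} \approx -6.006$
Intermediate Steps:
$H = -1$ ($H = -1 + 0 = -1$)
$c{\left(v \right)} = -1 - v$
$S = 4$
$W{\left(g,u \right)} = 6$ ($W{\left(g,u \right)} = 4 - \left(-1 - 1\right) = 4 - -2 = 4 + 2 = 6$)
$\frac{1}{-176 + x{\left(\frac{1}{5} \right)}} - W{\left(23,-9 \right)} = \frac{1}{-176 + 8} - 6 = \frac{1}{-168} - 6 = - \frac{1}{168} - 6 = - \frac{1009}{168}$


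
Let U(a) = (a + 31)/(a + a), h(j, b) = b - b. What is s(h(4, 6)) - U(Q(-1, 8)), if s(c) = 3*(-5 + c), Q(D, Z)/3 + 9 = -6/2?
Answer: -1085/72 ≈ -15.069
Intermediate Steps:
h(j, b) = 0
Q(D, Z) = -36 (Q(D, Z) = -27 + 3*(-6/2) = -27 + 3*(-6*1/2) = -27 + 3*(-3) = -27 - 9 = -36)
U(a) = (31 + a)/(2*a) (U(a) = (31 + a)/((2*a)) = (31 + a)*(1/(2*a)) = (31 + a)/(2*a))
s(c) = -15 + 3*c
s(h(4, 6)) - U(Q(-1, 8)) = (-15 + 3*0) - (31 - 36)/(2*(-36)) = (-15 + 0) - (-1)*(-5)/(2*36) = -15 - 1*5/72 = -15 - 5/72 = -1085/72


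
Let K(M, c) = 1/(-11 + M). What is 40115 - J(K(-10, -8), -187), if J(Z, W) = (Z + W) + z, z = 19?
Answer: 845944/21 ≈ 40283.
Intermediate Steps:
J(Z, W) = 19 + W + Z (J(Z, W) = (Z + W) + 19 = (W + Z) + 19 = 19 + W + Z)
40115 - J(K(-10, -8), -187) = 40115 - (19 - 187 + 1/(-11 - 10)) = 40115 - (19 - 187 + 1/(-21)) = 40115 - (19 - 187 - 1/21) = 40115 - 1*(-3529/21) = 40115 + 3529/21 = 845944/21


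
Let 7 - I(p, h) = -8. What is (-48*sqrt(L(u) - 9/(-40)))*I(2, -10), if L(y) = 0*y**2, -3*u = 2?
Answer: -108*sqrt(10) ≈ -341.53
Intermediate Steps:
u = -2/3 (u = -1/3*2 = -2/3 ≈ -0.66667)
I(p, h) = 15 (I(p, h) = 7 - 1*(-8) = 7 + 8 = 15)
L(y) = 0
(-48*sqrt(L(u) - 9/(-40)))*I(2, -10) = -48*sqrt(0 - 9/(-40))*15 = -48*sqrt(0 - 9*(-1/40))*15 = -48*sqrt(0 + 9/40)*15 = -36*sqrt(10)/5*15 = -108*sqrt(10)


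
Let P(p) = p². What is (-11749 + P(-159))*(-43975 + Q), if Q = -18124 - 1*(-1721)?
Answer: -817035096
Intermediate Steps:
Q = -16403 (Q = -18124 + 1721 = -16403)
(-11749 + P(-159))*(-43975 + Q) = (-11749 + (-159)²)*(-43975 - 16403) = (-11749 + 25281)*(-60378) = 13532*(-60378) = -817035096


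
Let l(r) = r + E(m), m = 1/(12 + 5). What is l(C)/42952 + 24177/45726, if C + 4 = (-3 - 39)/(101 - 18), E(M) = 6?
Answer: 1795772122/3396123367 ≈ 0.52877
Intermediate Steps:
m = 1/17 ≈ 0.058824
C = -374/83 (C = -4 + (-3 - 39)/(101 - 18) = -4 - 42/83 = -374/83 ≈ -4.5060)
l(r) = 6 + r (l(r) = r + 6 = 6 + r)
l(C)/42952 + 24177/45726 = (6 - 374/83)/42952 + 24177/45726 = (124/83)*(1/42952) + 24177*(1/45726) = 31/891254 + 8059/15242 = 1795772122/3396123367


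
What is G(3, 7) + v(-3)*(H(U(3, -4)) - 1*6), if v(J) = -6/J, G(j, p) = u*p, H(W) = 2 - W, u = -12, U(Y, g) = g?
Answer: -84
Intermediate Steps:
G(j, p) = -12*p
G(3, 7) + v(-3)*(H(U(3, -4)) - 1*6) = -12*7 + (-6/(-3))*((2 - 1*(-4)) - 1*6) = -84 + (-6*(-⅓))*((2 + 4) - 6) = -84 + 2*(6 - 6) = -84 + 2*0 = -84 + 0 = -84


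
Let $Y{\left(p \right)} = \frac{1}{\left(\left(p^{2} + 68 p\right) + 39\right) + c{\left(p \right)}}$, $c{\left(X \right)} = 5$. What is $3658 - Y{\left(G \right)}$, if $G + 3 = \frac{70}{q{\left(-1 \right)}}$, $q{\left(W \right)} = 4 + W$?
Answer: $\frac{60580129}{16561} \approx 3658.0$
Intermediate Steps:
$G = \frac{61}{3}$ ($G = -3 + \frac{70}{4 - 1} = -3 + \frac{70}{3} = \frac{61}{3} \approx 20.333$)
$Y{\left(p \right)} = \frac{1}{44 + p^{2} + 68 p}$ ($Y{\left(p \right)} = \frac{1}{\left(\left(p^{2} + 68 p\right) + 39\right) + 5} = \frac{1}{\left(39 + p^{2} + 68 p\right) + 5} = \frac{1}{44 + p^{2} + 68 p}$)
$3658 - Y{\left(G \right)} = 3658 - \frac{1}{44 + \left(\frac{61}{3}\right)^{2} + 68 \cdot \frac{61}{3}} = 3658 - \frac{1}{44 + \frac{3721}{9} + \frac{4148}{3}} = 3658 - \frac{1}{\frac{16561}{9}} = 3658 - \frac{9}{16561} = \frac{60580129}{16561}$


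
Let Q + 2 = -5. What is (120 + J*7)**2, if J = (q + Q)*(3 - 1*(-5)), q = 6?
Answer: 4096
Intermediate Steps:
Q = -7 (Q = -2 - 5 = -7)
J = -8 (J = (6 - 7)*(3 - 1*(-5)) = -(3 + 5) = -1*8 = -8)
(120 + J*7)**2 = (120 - 8*7)**2 = (120 - 56)**2 = 64**2 = 4096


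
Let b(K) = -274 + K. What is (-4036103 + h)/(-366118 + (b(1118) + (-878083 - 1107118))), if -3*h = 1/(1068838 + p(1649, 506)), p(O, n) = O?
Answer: 12961787376484/7548458793975 ≈ 1.7171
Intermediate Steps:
h = -1/3211461 (h = -1/(3*(1068838 + 1649)) = -⅓/1070487 = -⅓*1/1070487 = -1/3211461 ≈ -3.1138e-7)
(-4036103 + h)/(-366118 + (b(1118) + (-878083 - 1107118))) = (-4036103 - 1/3211461)/(-366118 + ((-274 + 1118) + (-878083 - 1107118))) = -12961787376484/(3211461*(-366118 + (844 - 1985201))) = -12961787376484/(3211461*(-366118 - 1984357)) = -12961787376484/3211461/(-2350475) = -12961787376484/3211461*(-1/2350475) = 12961787376484/7548458793975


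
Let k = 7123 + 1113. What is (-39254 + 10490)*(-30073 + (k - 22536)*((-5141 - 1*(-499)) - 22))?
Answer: -1917555713028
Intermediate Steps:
k = 8236
(-39254 + 10490)*(-30073 + (k - 22536)*((-5141 - 1*(-499)) - 22)) = (-39254 + 10490)*(-30073 + (8236 - 22536)*((-5141 - 1*(-499)) - 22)) = -28764*(-30073 - 14300*((-5141 + 499) - 22)) = -28764*(-30073 - 14300*(-4642 - 22)) = -28764*(-30073 - 14300*(-4664)) = -28764*(-30073 + 66695200) = -28764*66665127 = -1917555713028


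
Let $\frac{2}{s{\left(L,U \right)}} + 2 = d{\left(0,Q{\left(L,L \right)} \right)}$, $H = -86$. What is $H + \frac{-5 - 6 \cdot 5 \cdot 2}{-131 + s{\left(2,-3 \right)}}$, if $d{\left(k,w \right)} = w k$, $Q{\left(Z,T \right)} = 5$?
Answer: $- \frac{11287}{132} \approx -85.508$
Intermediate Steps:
$d{\left(k,w \right)} = k w$
$s{\left(L,U \right)} = -1$ ($s{\left(L,U \right)} = \frac{2}{-2 + 0 \cdot 5} = \frac{2}{-2 + 0} = \frac{2}{-2} = 2 \left(- \frac{1}{2}\right) = -1$)
$H + \frac{-5 - 6 \cdot 5 \cdot 2}{-131 + s{\left(2,-3 \right)}} = -86 + \frac{-5 - 6 \cdot 5 \cdot 2}{-131 - 1} = -86 + \frac{-5 - 60}{-132} = -86 + \left(-5 - 60\right) \left(- \frac{1}{132}\right) = -86 - - \frac{65}{132} = -86 + \frac{65}{132} = - \frac{11287}{132}$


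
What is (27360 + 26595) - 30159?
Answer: 23796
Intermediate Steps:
(27360 + 26595) - 30159 = 53955 - 30159 = 23796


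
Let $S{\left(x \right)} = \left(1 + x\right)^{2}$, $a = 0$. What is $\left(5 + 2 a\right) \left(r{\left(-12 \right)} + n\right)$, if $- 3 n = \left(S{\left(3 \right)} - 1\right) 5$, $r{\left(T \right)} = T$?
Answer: $-185$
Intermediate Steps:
$n = -25$ ($n = - \frac{\left(\left(1 + 3\right)^{2} - 1\right) 5}{3} = - \frac{\left(4^{2} - 1\right) 5}{3} = - \frac{\left(16 - 1\right) 5}{3} = - \frac{15 \cdot 5}{3} = \left(- \frac{1}{3}\right) 75 = -25$)
$\left(5 + 2 a\right) \left(r{\left(-12 \right)} + n\right) = \left(5 + 2 \cdot 0\right) \left(-12 - 25\right) = \left(5 + 0\right) \left(-37\right) = 5 \left(-37\right) = -185$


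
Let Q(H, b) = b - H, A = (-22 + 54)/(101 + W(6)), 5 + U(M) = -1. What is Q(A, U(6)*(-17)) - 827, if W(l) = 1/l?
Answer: -440267/607 ≈ -725.32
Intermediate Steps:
U(M) = -6 (U(M) = -5 - 1 = -6)
A = 192/607 (A = (-22 + 54)/(101 + 1/6) = 32/(101 + ⅙) = 32/(607/6) = 32*(6/607) = 192/607 ≈ 0.31631)
Q(A, U(6)*(-17)) - 827 = (-6*(-17) - 1*192/607) - 827 = (102 - 192/607) - 827 = 61722/607 - 827 = -440267/607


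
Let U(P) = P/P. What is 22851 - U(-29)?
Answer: 22850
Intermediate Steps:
U(P) = 1
22851 - U(-29) = 22851 - 1*1 = 22851 - 1 = 22850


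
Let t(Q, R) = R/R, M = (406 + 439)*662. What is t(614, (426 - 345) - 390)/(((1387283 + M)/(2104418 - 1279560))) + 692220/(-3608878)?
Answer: 814642952632/3512652681447 ≈ 0.23192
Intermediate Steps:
M = 559390 (M = 845*662 = 559390)
t(Q, R) = 1
t(614, (426 - 345) - 390)/(((1387283 + M)/(2104418 - 1279560))) + 692220/(-3608878) = 1/((1387283 + 559390)/(2104418 - 1279560)) + 692220/(-3608878) = 1/(1946673/824858) + 692220*(-1/3608878) = 1/(1946673*(1/824858)) - 346110/1804439 = 1/(1946673/824858) - 346110/1804439 = 1*(824858/1946673) - 346110/1804439 = 824858/1946673 - 346110/1804439 = 814642952632/3512652681447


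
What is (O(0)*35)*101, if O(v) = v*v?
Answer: 0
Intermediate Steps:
O(v) = v²
(O(0)*35)*101 = (0²*35)*101 = (0*35)*101 = 0*101 = 0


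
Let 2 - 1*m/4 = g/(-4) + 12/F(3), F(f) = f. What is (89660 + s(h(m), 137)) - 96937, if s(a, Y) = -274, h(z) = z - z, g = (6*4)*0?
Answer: -7551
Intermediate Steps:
g = 0 (g = 24*0 = 0)
m = -8 (m = 8 - 4*(0/(-4) + 12/3) = 8 - 4*(0*(-¼) + 12*(⅓)) = 8 - 4*(0 + 4) = 8 - 4*4 = 8 - 16 = -8)
h(z) = 0
(89660 + s(h(m), 137)) - 96937 = (89660 - 274) - 96937 = 89386 - 96937 = -7551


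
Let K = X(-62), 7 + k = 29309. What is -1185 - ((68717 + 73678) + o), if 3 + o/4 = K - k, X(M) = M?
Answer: -26112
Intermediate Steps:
k = 29302 (k = -7 + 29309 = 29302)
K = -62
o = -117468 (o = -12 + 4*(-62 - 1*29302) = -12 + 4*(-62 - 29302) = -12 + 4*(-29364) = -12 - 117456 = -117468)
-1185 - ((68717 + 73678) + o) = -1185 - ((68717 + 73678) - 117468) = -1185 - (142395 - 117468) = -1185 - 1*24927 = -1185 - 24927 = -26112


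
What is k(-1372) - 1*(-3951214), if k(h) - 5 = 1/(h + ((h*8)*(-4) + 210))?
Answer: 168883002499/42742 ≈ 3.9512e+6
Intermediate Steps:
k(h) = 5 + 1/(210 - 31*h) (k(h) = 5 + 1/(h + ((h*8)*(-4) + 210)) = 5 + 1/(h + ((8*h)*(-4) + 210)) = 5 + 1/(h + (-32*h + 210)) = 5 + 1/(h + (210 - 32*h)) = 5 + 1/(210 - 31*h))
k(-1372) - 1*(-3951214) = (-1051 + 155*(-1372))/(-210 + 31*(-1372)) - 1*(-3951214) = (-1051 - 212660)/(-210 - 42532) + 3951214 = -213711/(-42742) + 3951214 = -1/42742*(-213711) + 3951214 = 213711/42742 + 3951214 = 168883002499/42742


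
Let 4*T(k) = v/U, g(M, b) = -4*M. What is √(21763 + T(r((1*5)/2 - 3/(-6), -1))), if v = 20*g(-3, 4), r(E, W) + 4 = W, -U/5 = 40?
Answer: √2176270/10 ≈ 147.52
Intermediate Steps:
U = -200 (U = -5*40 = -200)
r(E, W) = -4 + W
v = 240 (v = 20*(-4*(-3)) = 20*12 = 240)
T(k) = -3/10 (T(k) = (240/(-200))/4 = (240*(-1/200))/4 = (¼)*(-6/5) = -3/10)
√(21763 + T(r((1*5)/2 - 3/(-6), -1))) = √(21763 - 3/10) = √(217627/10) = √2176270/10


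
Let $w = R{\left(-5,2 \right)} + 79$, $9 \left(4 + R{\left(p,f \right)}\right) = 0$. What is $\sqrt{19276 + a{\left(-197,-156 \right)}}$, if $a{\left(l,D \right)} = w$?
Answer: $\sqrt{19351} \approx 139.11$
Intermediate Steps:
$R{\left(p,f \right)} = -4$ ($R{\left(p,f \right)} = -4 + \frac{1}{9} \cdot 0 = -4 + 0 = -4$)
$w = 75$ ($w = -4 + 79 = 75$)
$a{\left(l,D \right)} = 75$
$\sqrt{19276 + a{\left(-197,-156 \right)}} = \sqrt{19276 + 75} = \sqrt{19351}$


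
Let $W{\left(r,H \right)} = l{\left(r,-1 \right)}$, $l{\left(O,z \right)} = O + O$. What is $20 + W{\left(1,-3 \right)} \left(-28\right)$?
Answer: $-36$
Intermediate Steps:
$l{\left(O,z \right)} = 2 O$
$W{\left(r,H \right)} = 2 r$
$20 + W{\left(1,-3 \right)} \left(-28\right) = 20 + 2 \cdot 1 \left(-28\right) = 20 + 2 \left(-28\right) = 20 - 56 = -36$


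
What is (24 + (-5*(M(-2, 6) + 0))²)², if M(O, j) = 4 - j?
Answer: 15376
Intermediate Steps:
(24 + (-5*(M(-2, 6) + 0))²)² = (24 + (-5*((4 - 1*6) + 0))²)² = (24 + (-5*((4 - 6) + 0))²)² = (24 + (-5*(-2 + 0))²)² = (24 + (-5*(-2))²)² = (24 + 10²)² = (24 + 100)² = 124² = 15376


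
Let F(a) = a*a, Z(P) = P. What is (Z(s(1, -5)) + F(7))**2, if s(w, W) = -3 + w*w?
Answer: 2209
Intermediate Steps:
s(w, W) = -3 + w**2
F(a) = a**2
(Z(s(1, -5)) + F(7))**2 = ((-3 + 1**2) + 7**2)**2 = ((-3 + 1) + 49)**2 = (-2 + 49)**2 = 47**2 = 2209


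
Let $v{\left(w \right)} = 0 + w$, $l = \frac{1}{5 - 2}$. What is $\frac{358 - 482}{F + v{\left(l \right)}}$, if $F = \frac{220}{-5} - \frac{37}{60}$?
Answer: $\frac{7440}{2657} \approx 2.8002$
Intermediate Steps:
$l = \frac{1}{3} \approx 0.33333$
$v{\left(w \right)} = w$
$F = - \frac{2677}{60}$ ($F = 220 \left(- \frac{1}{5}\right) - \frac{37}{60} = -44 - \frac{37}{60} = - \frac{2677}{60} \approx -44.617$)
$\frac{358 - 482}{F + v{\left(l \right)}} = \frac{358 - 482}{- \frac{2677}{60} + \frac{1}{3}} = - \frac{124}{- \frac{2657}{60}} = \left(-124\right) \left(- \frac{60}{2657}\right) = \frac{7440}{2657}$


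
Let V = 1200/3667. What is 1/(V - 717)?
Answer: -3667/2628039 ≈ -0.0013953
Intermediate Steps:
V = 1200/3667 (V = 1200*(1/3667) = 1200/3667 ≈ 0.32724)
1/(V - 717) = 1/(1200/3667 - 717) = 1/(-2628039/3667) = -3667/2628039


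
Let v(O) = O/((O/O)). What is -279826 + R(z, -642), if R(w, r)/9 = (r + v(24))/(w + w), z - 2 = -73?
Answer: -19864865/71 ≈ -2.7979e+5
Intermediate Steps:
z = -71 (z = 2 - 73 = -71)
v(O) = O (v(O) = O/1 = O*1 = O)
R(w, r) = 9*(24 + r)/(2*w) (R(w, r) = 9*((r + 24)/(w + w)) = 9*((24 + r)/((2*w))) = 9*((24 + r)*(1/(2*w))) = 9*((24 + r)/(2*w)) = 9*(24 + r)/(2*w))
-279826 + R(z, -642) = -279826 + (9/2)*(24 - 642)/(-71) = -279826 + (9/2)*(-1/71)*(-618) = -279826 + 2781/71 = -19864865/71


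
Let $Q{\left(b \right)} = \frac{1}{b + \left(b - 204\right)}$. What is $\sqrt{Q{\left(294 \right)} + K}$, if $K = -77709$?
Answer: $\frac{i \sqrt{179041530}}{48} \approx 278.76 i$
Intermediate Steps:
$Q{\left(b \right)} = \frac{1}{-204 + 2 b}$ ($Q{\left(b \right)} = \frac{1}{b + \left(-204 + b\right)} = \frac{1}{-204 + 2 b}$)
$\sqrt{Q{\left(294 \right)} + K} = \sqrt{\frac{1}{2 \left(-102 + 294\right)} - 77709} = \sqrt{\frac{1}{2 \cdot 192} - 77709} = \sqrt{\frac{1}{2} \cdot \frac{1}{192} - 77709} = \sqrt{\frac{1}{384} - 77709} = \sqrt{- \frac{29840255}{384}} = \frac{i \sqrt{179041530}}{48}$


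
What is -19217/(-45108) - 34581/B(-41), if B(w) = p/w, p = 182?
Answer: 4568469083/586404 ≈ 7790.6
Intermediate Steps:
B(w) = 182/w
-19217/(-45108) - 34581/B(-41) = -19217/(-45108) - 34581/(182/(-41)) = -19217*(-1/45108) - 34581/(182*(-1/41)) = 19217/45108 - 34581/(-182/41) = 19217/45108 - 34581*(-41/182) = 19217/45108 + 1417821/182 = 4568469083/586404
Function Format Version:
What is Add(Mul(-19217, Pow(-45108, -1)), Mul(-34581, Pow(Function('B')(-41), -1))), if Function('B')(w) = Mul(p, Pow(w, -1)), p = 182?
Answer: Rational(4568469083, 586404) ≈ 7790.6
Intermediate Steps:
Function('B')(w) = Mul(182, Pow(w, -1))
Add(Mul(-19217, Pow(-45108, -1)), Mul(-34581, Pow(Function('B')(-41), -1))) = Add(Mul(-19217, Pow(-45108, -1)), Mul(-34581, Pow(Mul(182, Pow(-41, -1)), -1))) = Add(Mul(-19217, Rational(-1, 45108)), Mul(-34581, Pow(Mul(182, Rational(-1, 41)), -1))) = Add(Rational(19217, 45108), Mul(-34581, Pow(Rational(-182, 41), -1))) = Add(Rational(19217, 45108), Mul(-34581, Rational(-41, 182))) = Add(Rational(19217, 45108), Rational(1417821, 182)) = Rational(4568469083, 586404)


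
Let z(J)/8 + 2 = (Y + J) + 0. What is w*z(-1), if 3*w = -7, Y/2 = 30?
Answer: -1064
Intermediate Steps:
Y = 60 (Y = 2*30 = 60)
z(J) = 464 + 8*J (z(J) = -16 + 8*((60 + J) + 0) = -16 + 8*(60 + J) = -16 + (480 + 8*J) = 464 + 8*J)
w = -7/3 (w = (⅓)*(-7) = -7/3 ≈ -2.3333)
w*z(-1) = -7*(464 + 8*(-1))/3 = -7*(464 - 8)/3 = -7/3*456 = -1064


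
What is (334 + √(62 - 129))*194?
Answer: 64796 + 194*I*√67 ≈ 64796.0 + 1588.0*I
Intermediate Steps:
(334 + √(62 - 129))*194 = (334 + √(-67))*194 = (334 + I*√67)*194 = 64796 + 194*I*√67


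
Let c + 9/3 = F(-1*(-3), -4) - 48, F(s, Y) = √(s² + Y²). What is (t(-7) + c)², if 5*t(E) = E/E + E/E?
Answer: 51984/25 ≈ 2079.4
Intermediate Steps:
t(E) = ⅖ (t(E) = (E/E + E/E)/5 = (1 + 1)/5 = (⅕)*2 = ⅖)
F(s, Y) = √(Y² + s²)
c = -46 (c = -3 + (√((-4)² + (-1*(-3))²) - 48) = -3 + (√(16 + 3²) - 48) = -3 + (√(16 + 9) - 48) = -3 + (√25 - 48) = -3 + (5 - 48) = -3 - 43 = -46)
(t(-7) + c)² = (⅖ - 46)² = (-228/5)² = 51984/25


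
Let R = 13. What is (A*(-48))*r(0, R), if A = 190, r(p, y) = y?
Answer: -118560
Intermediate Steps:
(A*(-48))*r(0, R) = (190*(-48))*13 = -9120*13 = -118560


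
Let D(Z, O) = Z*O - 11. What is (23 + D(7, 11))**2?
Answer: 7921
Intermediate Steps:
D(Z, O) = -11 + O*Z (D(Z, O) = O*Z - 11 = -11 + O*Z)
(23 + D(7, 11))**2 = (23 + (-11 + 11*7))**2 = (23 + (-11 + 77))**2 = (23 + 66)**2 = 89**2 = 7921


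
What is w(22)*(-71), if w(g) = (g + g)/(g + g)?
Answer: -71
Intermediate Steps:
w(g) = 1 (w(g) = (2*g)/((2*g)) = (2*g)*(1/(2*g)) = 1)
w(22)*(-71) = 1*(-71) = -71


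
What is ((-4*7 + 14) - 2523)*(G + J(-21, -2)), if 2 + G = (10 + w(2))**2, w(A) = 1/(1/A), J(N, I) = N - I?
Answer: -312051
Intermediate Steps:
w(A) = A
G = 142 (G = -2 + (10 + 2)**2 = -2 + 12**2 = -2 + 144 = 142)
((-4*7 + 14) - 2523)*(G + J(-21, -2)) = ((-4*7 + 14) - 2523)*(142 + (-21 - 1*(-2))) = ((-28 + 14) - 2523)*(142 + (-21 + 2)) = (-14 - 2523)*(142 - 19) = -2537*123 = -312051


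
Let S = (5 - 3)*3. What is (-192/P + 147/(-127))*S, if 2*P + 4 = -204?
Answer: 6822/1651 ≈ 4.1320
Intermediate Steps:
S = 6 (S = 2*3 = 6)
P = -104 (P = -2 + (1/2)*(-204) = -2 - 102 = -104)
(-192/P + 147/(-127))*S = (-192/(-104) + 147/(-127))*6 = (-192*(-1/104) + 147*(-1/127))*6 = (24/13 - 147/127)*6 = (1137/1651)*6 = 6822/1651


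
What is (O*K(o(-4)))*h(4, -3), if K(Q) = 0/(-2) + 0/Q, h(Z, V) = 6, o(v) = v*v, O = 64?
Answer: 0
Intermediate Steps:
o(v) = v²
K(Q) = 0 (K(Q) = 0*(-½) + 0 = 0 + 0 = 0)
(O*K(o(-4)))*h(4, -3) = (64*0)*6 = 0*6 = 0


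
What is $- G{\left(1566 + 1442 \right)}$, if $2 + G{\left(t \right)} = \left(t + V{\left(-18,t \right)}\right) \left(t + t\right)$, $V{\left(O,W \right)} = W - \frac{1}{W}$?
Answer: $-36192252$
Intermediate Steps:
$G{\left(t \right)} = -2 + 2 t \left(- \frac{1}{t} + 2 t\right)$ ($G{\left(t \right)} = -2 + \left(t + \left(t - \frac{1}{t}\right)\right) \left(t + t\right) = -2 + \left(- \frac{1}{t} + 2 t\right) 2 t = -2 + 2 t \left(- \frac{1}{t} + 2 t\right)$)
$- G{\left(1566 + 1442 \right)} = - (-4 + 4 \left(1566 + 1442\right)^{2}) = - (-4 + 4 \cdot 3008^{2}) = - (-4 + 4 \cdot 9048064) = - (-4 + 36192256) = \left(-1\right) 36192252 = -36192252$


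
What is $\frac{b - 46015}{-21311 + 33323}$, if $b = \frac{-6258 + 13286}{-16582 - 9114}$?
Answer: $- \frac{98534039}{25721696} \approx -3.8308$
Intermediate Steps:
$b = - \frac{1757}{6424}$ ($b = \frac{7028}{-25696} = 7028 \left(- \frac{1}{25696}\right) = - \frac{1757}{6424} \approx -0.27351$)
$\frac{b - 46015}{-21311 + 33323} = \frac{- \frac{1757}{6424} - 46015}{-21311 + 33323} = - \frac{295602117}{6424 \cdot 12012} = \left(- \frac{295602117}{6424}\right) \frac{1}{12012} = - \frac{98534039}{25721696}$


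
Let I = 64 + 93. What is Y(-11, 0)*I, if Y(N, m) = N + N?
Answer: -3454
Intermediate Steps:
Y(N, m) = 2*N
I = 157
Y(-11, 0)*I = (2*(-11))*157 = -22*157 = -3454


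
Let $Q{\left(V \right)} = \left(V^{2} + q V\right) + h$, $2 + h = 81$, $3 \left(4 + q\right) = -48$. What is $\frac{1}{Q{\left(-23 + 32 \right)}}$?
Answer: $- \frac{1}{20} \approx -0.05$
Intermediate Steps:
$q = -20$ ($q = -4 + \frac{1}{3} \left(-48\right) = -4 - 16 = -20$)
$h = 79$ ($h = -2 + 81 = 79$)
$Q{\left(V \right)} = 79 + V^{2} - 20 V$ ($Q{\left(V \right)} = \left(V^{2} - 20 V\right) + 79 = 79 + V^{2} - 20 V$)
$\frac{1}{Q{\left(-23 + 32 \right)}} = \frac{1}{79 + \left(-23 + 32\right)^{2} - 20 \left(-23 + 32\right)} = \frac{1}{79 + 9^{2} - 180} = \frac{1}{79 + 81 - 180} = \frac{1}{-20} = - \frac{1}{20}$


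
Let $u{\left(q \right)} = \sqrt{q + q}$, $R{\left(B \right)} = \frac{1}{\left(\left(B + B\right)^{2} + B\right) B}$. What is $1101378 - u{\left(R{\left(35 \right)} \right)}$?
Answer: $1101378 - \frac{\sqrt{282}}{4935} \approx 1.1014 \cdot 10^{6}$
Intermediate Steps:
$R{\left(B \right)} = \frac{1}{B \left(B + 4 B^{2}\right)}$ ($R{\left(B \right)} = \frac{1}{\left(\left(2 B\right)^{2} + B\right) B} = \frac{1}{\left(4 B^{2} + B\right) B} = \frac{1}{\left(B + 4 B^{2}\right) B} = \frac{1}{B \left(B + 4 B^{2}\right)}$)
$u{\left(q \right)} = \sqrt{2} \sqrt{q}$ ($u{\left(q \right)} = \sqrt{2 q} = \sqrt{2} \sqrt{q}$)
$1101378 - u{\left(R{\left(35 \right)} \right)} = 1101378 - \sqrt{2} \sqrt{\frac{1}{1225 \left(1 + 4 \cdot 35\right)}} = 1101378 - \sqrt{2} \sqrt{\frac{1}{1225 \left(1 + 140\right)}} = 1101378 - \sqrt{2} \sqrt{\frac{1}{1225 \cdot 141}} = 1101378 - \sqrt{2} \sqrt{\frac{1}{1225} \cdot \frac{1}{141}} = 1101378 - \frac{\sqrt{2}}{35 \sqrt{141}} = 1101378 - \sqrt{2} \frac{\sqrt{141}}{4935} = 1101378 - \frac{\sqrt{282}}{4935}$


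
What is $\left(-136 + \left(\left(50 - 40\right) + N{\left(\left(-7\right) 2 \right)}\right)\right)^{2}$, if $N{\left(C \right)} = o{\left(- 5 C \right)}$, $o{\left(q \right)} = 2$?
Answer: $15376$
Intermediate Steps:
$N{\left(C \right)} = 2$
$\left(-136 + \left(\left(50 - 40\right) + N{\left(\left(-7\right) 2 \right)}\right)\right)^{2} = \left(-136 + \left(\left(50 - 40\right) + 2\right)\right)^{2} = \left(-136 + \left(10 + 2\right)\right)^{2} = \left(-136 + 12\right)^{2} = \left(-124\right)^{2} = 15376$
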